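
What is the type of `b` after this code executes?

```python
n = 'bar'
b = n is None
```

'is' comparison returns bool

bool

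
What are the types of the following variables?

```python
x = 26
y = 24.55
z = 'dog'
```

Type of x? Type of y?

x is int; y is float

int, float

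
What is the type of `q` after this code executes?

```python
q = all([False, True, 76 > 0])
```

all() returns bool

bool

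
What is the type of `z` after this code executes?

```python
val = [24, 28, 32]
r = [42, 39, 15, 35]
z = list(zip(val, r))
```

list(zip(...)) returns a list of tuples

list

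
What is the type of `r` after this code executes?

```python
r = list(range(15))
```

list(range(...)) returns list

list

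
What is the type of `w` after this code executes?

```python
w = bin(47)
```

bin() returns str representation

str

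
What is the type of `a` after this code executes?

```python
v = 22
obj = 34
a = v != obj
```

Comparison operators return bool

bool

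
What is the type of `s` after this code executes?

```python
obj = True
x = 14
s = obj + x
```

bool + int returns int (True is 1, so 1 + 14 = 15)

int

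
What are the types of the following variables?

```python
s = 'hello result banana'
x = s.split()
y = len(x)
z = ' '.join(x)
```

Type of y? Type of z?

len() returns int; str.join() returns str

int, str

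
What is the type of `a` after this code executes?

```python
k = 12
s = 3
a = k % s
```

int % int returns int (12 % 3 = 0)

int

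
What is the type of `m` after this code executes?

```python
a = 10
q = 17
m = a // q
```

int // int returns int (10 // 17 = 0)

int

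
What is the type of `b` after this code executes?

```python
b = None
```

None has type NoneType

NoneType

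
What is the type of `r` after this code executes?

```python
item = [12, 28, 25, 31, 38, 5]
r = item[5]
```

Indexing a list of ints returns int (item[5] = 5)

int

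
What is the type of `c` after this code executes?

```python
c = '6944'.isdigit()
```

str.isdigit() returns bool

bool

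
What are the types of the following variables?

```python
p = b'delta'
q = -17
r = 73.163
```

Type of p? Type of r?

p is bytes; r is float

bytes, float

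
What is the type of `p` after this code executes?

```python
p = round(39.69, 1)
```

round() with ndigits arg returns float

float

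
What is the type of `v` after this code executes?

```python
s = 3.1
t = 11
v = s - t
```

float - int returns float (3.1 - 11 = -7.9)

float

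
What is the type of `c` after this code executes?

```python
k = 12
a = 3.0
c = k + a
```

int + float returns float (12 + 3.0 = 15.0)

float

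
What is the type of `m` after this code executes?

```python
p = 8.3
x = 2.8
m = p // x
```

float // float returns float (floor division preserves float type)

float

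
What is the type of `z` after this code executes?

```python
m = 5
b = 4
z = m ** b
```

int ** positive int returns int (5 ** 4 = 625)

int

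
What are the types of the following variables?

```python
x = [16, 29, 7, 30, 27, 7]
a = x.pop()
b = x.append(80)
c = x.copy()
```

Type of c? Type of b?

list.copy() returns list; list.append() returns None

list, NoneType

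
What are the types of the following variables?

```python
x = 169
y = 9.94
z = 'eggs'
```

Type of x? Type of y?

x is int; y is float

int, float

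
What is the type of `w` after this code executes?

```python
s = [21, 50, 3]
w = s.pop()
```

list.pop() returns the popped element (int here)

int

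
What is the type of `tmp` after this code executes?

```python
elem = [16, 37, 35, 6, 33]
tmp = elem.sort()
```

list.sort() returns None (sorts in place)

NoneType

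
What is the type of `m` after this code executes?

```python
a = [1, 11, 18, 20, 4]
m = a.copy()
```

list.copy() returns list

list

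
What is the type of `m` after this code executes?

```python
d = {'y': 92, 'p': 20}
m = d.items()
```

dict.items() returns a dict_items view

dict_items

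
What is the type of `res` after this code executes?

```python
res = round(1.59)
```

round() with no ndigits arg returns int

int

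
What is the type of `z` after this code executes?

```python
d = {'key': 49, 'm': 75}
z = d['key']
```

Accessing dict[str, int] with key 'key' returns int value 49

int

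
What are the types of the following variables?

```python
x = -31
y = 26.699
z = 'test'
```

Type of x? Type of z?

x is int; z is str

int, str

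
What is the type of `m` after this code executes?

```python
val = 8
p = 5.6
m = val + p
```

int + float returns float (8 + 5.6 = 13.6)

float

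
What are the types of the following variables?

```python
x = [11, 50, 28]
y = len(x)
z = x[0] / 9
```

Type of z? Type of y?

int / int returns float; len() returns int

float, int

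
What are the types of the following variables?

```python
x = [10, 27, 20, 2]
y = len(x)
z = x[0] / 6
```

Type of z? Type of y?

int / int returns float; len() returns int

float, int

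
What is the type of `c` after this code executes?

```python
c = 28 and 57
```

'and' returns the last value when all truthy (57, which is int)

int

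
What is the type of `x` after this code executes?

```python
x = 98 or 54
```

'or' returns the first truthy value (98, which is int)

int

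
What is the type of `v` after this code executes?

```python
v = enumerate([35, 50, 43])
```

enumerate() returns an enumerate iterator object

enumerate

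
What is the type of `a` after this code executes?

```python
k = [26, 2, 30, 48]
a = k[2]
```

Indexing a list of ints returns int (k[2] = 30)

int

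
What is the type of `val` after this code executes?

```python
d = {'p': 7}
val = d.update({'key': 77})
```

dict.update() returns None

NoneType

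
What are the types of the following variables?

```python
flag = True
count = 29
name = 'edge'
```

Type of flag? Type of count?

flag is bool; count is int

bool, int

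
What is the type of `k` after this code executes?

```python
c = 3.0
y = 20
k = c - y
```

float - int returns float (3.0 - 20 = -17.0)

float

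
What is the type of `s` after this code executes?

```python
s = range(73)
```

range() returns a range object

range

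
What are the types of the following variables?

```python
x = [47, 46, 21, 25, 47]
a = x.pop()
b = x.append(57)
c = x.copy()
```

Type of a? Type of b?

list.pop() returns the element (int); list.append() returns None

int, NoneType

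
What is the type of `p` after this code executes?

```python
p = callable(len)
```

callable() returns bool

bool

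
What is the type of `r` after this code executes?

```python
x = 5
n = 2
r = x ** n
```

int ** positive int returns int (5 ** 2 = 25)

int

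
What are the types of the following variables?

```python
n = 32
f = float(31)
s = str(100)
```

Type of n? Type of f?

n is int; f is float

int, float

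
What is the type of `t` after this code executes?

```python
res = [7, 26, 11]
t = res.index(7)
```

list.index() returns int

int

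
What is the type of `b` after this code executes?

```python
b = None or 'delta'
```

'or' with None returns the other value ('delta', str)

str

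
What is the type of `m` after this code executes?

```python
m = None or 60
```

'or' with None returns the other value (60, int)

int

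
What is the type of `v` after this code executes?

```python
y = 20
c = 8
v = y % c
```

int % int returns int (20 % 8 = 4)

int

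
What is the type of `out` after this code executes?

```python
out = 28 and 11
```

'and' returns the last value when all truthy (11, which is int)

int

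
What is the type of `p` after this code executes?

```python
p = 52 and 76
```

'and' returns the last value when all truthy (76, which is int)

int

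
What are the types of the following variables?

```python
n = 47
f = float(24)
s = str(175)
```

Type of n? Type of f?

n is int; f is float

int, float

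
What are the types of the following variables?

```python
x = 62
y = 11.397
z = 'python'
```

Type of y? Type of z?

y is float; z is str

float, str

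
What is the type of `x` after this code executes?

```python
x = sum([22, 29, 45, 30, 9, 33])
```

sum() of ints returns int

int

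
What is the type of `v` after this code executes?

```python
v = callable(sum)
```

callable() returns bool

bool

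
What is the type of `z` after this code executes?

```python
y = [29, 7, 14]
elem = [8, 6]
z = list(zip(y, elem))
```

list(zip(...)) returns a list of tuples

list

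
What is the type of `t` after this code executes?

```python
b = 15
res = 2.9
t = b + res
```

int + float returns float (15 + 2.9 = 17.9)

float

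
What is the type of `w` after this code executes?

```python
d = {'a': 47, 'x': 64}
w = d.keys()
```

.keys() returns a dict_keys view object

dict_keys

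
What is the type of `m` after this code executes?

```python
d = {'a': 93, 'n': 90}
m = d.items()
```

dict.items() returns a dict_items view

dict_items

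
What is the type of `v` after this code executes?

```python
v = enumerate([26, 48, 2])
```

enumerate() returns an enumerate iterator object

enumerate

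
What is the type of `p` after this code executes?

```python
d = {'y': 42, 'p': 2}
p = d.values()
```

.values() returns a dict_values view object

dict_values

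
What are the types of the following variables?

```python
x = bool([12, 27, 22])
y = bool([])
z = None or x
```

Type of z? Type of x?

None or <bool> returns the bool; bool() returns bool

bool, bool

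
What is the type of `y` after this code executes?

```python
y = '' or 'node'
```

'or' returns first truthy value ('node', which is str)

str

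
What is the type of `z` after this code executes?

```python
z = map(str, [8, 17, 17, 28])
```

map() returns a map iterator object

map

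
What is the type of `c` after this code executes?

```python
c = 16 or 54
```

'or' returns the first truthy value (16, which is int)

int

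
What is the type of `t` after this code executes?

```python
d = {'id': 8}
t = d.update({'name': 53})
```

dict.update() returns None

NoneType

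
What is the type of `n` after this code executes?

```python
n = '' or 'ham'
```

'or' returns first truthy value ('ham', which is str)

str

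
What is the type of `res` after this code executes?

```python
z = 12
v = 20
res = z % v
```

int % int returns int (12 % 20 = 12)

int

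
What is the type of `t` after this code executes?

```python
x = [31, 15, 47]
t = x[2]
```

Indexing a list of ints returns int (x[2] = 47)

int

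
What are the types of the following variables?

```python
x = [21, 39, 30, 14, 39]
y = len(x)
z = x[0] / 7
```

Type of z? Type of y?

int / int returns float; len() returns int

float, int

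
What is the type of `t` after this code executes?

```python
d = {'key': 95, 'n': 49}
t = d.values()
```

.values() returns a dict_values view object

dict_values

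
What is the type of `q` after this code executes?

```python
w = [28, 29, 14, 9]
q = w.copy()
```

list.copy() returns list

list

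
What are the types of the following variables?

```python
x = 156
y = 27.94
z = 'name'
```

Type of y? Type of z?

y is float; z is str

float, str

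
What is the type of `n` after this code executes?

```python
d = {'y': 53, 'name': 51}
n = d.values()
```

.values() returns a dict_values view object

dict_values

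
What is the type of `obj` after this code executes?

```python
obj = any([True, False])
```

any() returns bool

bool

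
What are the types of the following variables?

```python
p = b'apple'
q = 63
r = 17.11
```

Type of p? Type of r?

p is bytes; r is float

bytes, float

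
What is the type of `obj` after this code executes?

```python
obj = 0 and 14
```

'and' returns the first falsy value (0, which is int)

int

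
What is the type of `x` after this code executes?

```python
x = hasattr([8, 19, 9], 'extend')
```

hasattr() returns bool

bool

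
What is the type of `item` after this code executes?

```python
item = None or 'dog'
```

'or' with None returns the other value ('dog', str)

str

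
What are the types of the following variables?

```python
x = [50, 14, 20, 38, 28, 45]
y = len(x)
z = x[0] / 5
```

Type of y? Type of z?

len() returns int; int / int returns float

int, float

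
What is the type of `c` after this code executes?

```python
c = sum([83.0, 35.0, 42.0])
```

sum() of floats returns float

float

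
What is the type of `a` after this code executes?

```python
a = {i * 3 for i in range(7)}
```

A set comprehension {expr for x in iterable} produces a set

set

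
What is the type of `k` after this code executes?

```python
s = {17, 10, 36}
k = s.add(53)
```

set.add() returns None (mutates in place)

NoneType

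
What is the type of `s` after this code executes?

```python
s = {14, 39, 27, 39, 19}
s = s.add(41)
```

set.add() returns None (mutates in place)

NoneType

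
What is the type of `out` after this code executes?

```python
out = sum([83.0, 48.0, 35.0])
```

sum() of floats returns float

float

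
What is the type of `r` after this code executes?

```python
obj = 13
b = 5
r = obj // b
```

int // int returns int (13 // 5 = 2)

int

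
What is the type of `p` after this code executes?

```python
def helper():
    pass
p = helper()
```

A function with no return statement returns None

NoneType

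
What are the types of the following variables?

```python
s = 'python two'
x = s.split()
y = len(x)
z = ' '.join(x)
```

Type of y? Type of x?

len() returns int; str.split() returns list

int, list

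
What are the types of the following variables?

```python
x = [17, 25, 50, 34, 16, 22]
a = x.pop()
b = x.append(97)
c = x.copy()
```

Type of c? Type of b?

list.copy() returns list; list.append() returns None

list, NoneType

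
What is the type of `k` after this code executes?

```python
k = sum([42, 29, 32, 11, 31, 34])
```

sum() of ints returns int

int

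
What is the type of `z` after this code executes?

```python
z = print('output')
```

print() returns None

NoneType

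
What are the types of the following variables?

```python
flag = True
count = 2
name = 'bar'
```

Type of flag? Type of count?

flag is bool; count is int

bool, int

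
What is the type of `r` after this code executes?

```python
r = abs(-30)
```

abs() of int returns int

int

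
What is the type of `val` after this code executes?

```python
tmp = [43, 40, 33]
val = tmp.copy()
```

list.copy() returns list

list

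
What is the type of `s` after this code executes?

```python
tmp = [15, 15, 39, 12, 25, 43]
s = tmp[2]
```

Indexing a list of ints returns int (tmp[2] = 39)

int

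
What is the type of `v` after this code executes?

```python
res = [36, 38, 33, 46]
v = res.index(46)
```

list.index() returns int

int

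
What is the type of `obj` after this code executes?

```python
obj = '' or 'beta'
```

'or' returns first truthy value ('beta', which is str)

str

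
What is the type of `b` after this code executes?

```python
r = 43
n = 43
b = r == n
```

Equality comparison returns bool

bool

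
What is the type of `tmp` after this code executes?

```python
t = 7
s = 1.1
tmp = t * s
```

int * float returns float (7 * 1.1 = 7.7)

float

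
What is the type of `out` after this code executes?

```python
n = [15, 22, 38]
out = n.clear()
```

list.clear() returns None

NoneType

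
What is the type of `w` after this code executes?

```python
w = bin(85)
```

bin() returns str representation

str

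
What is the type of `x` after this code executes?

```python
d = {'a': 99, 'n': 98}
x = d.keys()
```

.keys() returns a dict_keys view object

dict_keys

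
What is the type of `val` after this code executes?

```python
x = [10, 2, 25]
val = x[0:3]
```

Slicing a list always returns a list

list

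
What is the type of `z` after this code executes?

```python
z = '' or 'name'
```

'or' returns first truthy value ('name', which is str)

str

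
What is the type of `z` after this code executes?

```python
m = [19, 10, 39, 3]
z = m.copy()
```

list.copy() returns list

list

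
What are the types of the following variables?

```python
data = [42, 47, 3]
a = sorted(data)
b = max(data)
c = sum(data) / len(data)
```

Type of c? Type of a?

int / int returns float; sorted() returns list

float, list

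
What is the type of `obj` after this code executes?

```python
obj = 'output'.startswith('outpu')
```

str.startswith() returns bool

bool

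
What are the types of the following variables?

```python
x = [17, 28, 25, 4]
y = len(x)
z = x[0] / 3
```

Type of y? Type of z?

len() returns int; int / int returns float

int, float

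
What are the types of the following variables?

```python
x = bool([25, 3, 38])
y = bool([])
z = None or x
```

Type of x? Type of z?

bool() returns bool; None or <bool> returns the bool

bool, bool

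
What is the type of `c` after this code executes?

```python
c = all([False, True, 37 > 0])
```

all() returns bool

bool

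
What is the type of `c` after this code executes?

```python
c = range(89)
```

range() returns a range object

range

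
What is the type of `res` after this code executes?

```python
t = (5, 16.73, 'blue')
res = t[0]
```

Index 0 of tuple is 5 which is int

int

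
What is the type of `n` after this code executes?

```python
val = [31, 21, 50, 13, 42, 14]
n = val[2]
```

Indexing a list of ints returns int (val[2] = 50)

int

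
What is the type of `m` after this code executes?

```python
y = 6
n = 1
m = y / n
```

int / int always returns float in Python 3 (6 / 1 = 6)

float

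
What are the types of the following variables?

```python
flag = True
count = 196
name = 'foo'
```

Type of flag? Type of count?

flag is bool; count is int

bool, int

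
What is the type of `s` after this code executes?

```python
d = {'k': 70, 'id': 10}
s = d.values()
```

.values() returns a dict_values view object

dict_values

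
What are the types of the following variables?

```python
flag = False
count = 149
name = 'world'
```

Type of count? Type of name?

count is int; name is str

int, str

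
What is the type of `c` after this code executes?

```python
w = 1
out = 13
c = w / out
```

int / int always returns float in Python 3 (1 / 13 = 0.0769231)

float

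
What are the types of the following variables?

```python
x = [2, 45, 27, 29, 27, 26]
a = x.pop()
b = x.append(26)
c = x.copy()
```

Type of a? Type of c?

list.pop() returns the element (int); list.copy() returns list

int, list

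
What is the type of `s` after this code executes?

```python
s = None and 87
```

'and' returns first falsy value (None)

NoneType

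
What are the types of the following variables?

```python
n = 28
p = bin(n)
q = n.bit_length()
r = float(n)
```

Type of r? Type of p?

float() returns float; bin() returns str

float, str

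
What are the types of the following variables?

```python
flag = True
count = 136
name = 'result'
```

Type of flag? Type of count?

flag is bool; count is int

bool, int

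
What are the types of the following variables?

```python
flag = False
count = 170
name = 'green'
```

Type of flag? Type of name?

flag is bool; name is str

bool, str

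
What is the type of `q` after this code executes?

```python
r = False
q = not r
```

'not' always returns bool

bool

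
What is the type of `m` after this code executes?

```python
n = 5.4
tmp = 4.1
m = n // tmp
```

float // float returns float (floor division preserves float type)

float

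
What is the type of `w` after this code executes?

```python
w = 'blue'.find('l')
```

str.find() returns int (index, or -1)

int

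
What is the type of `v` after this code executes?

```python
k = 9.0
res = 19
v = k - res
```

float - int returns float (9.0 - 19 = -10.0)

float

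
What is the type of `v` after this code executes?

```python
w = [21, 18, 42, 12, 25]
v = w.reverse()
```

list.reverse() returns None

NoneType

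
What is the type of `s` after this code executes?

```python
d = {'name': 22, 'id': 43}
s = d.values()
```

.values() returns a dict_values view object

dict_values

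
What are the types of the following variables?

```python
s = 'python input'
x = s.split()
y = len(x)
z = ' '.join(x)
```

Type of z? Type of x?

str.join() returns str; str.split() returns list

str, list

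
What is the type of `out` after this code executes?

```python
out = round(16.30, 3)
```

round() with ndigits arg returns float

float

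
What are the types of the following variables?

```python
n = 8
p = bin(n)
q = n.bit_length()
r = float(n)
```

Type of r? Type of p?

float() returns float; bin() returns str

float, str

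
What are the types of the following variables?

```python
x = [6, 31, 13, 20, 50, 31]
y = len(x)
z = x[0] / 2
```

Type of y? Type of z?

len() returns int; int / int returns float

int, float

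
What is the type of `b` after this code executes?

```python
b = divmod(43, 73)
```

divmod() returns a tuple (quotient, remainder)

tuple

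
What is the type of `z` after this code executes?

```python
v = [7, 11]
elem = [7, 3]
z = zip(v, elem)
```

zip() returns a zip iterator object

zip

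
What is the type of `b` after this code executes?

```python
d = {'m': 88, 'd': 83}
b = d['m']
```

Accessing dict[str, int] with key 'm' returns int value 88

int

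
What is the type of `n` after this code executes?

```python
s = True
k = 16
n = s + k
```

bool + int returns int (True is 1, so 1 + 16 = 17)

int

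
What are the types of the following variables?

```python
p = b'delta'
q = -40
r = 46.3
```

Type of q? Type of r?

q is int; r is float

int, float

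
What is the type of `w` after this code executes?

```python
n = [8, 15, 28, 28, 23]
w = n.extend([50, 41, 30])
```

list.extend() returns None

NoneType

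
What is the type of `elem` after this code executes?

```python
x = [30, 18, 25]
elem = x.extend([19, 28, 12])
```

list.extend() returns None

NoneType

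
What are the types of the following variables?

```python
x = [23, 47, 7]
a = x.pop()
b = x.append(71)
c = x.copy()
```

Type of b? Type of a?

list.append() returns None; list.pop() returns the element (int)

NoneType, int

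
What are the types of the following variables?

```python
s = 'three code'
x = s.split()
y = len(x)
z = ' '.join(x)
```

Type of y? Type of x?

len() returns int; str.split() returns list

int, list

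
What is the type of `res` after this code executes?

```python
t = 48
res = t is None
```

'is' comparison returns bool

bool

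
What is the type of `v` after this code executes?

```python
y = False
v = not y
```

'not' always returns bool

bool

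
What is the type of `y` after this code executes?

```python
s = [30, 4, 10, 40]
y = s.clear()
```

list.clear() returns None

NoneType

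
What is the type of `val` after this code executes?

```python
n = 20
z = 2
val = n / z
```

int / int always returns float in Python 3 (20 / 2 = 10)

float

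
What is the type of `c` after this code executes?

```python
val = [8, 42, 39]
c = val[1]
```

Indexing a list of ints returns int (val[1] = 42)

int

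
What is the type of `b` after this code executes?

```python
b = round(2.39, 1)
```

round() with ndigits arg returns float

float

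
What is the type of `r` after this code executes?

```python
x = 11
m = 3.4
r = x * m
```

int * float returns float (11 * 3.4 = 37.4)

float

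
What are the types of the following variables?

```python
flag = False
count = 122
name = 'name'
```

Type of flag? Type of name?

flag is bool; name is str

bool, str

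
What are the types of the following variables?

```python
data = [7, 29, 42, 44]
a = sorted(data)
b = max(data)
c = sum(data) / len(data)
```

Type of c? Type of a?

int / int returns float; sorted() returns list

float, list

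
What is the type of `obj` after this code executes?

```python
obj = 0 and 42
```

'and' returns the first falsy value (0, which is int)

int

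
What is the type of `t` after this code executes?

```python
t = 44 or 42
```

'or' returns the first truthy value (44, which is int)

int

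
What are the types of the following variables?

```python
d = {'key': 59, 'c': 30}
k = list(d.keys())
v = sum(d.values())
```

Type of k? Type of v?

list(...) returns list; sum of int values returns int

list, int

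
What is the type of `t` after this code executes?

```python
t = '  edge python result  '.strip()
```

str.strip() returns str

str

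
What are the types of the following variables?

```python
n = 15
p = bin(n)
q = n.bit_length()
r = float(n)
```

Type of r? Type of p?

float() returns float; bin() returns str

float, str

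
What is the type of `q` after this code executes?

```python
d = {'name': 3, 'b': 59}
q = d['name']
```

Accessing dict[str, int] with key 'name' returns int value 3

int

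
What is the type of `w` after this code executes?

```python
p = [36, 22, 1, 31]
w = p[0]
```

Indexing a list of ints returns int (p[0] = 36)

int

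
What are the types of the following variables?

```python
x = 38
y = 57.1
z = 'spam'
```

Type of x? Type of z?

x is int; z is str

int, str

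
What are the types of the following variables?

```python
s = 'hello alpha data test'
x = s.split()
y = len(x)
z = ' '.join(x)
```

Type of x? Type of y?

str.split() returns list; len() returns int

list, int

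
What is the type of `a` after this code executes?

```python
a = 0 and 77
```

'and' returns the first falsy value (0, which is int)

int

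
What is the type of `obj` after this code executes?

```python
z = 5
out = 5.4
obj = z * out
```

int * float returns float (5 * 5.4 = 27.0)

float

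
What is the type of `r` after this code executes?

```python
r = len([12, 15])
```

len() always returns int

int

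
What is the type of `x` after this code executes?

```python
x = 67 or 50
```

'or' returns the first truthy value (67, which is int)

int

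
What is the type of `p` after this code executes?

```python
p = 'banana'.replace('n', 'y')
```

str.replace() returns str

str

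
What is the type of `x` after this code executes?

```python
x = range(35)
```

range() returns a range object

range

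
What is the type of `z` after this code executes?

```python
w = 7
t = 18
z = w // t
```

int // int returns int (7 // 18 = 0)

int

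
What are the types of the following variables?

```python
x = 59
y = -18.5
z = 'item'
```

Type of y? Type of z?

y is float; z is str

float, str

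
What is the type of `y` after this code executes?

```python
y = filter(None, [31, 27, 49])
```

filter() returns a filter iterator object

filter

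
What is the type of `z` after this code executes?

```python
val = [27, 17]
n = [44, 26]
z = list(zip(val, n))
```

list(zip(...)) returns a list of tuples

list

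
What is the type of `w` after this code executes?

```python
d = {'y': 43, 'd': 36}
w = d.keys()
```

.keys() returns a dict_keys view object

dict_keys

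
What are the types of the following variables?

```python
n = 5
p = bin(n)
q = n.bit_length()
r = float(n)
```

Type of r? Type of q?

float() returns float; int.bit_length() returns int

float, int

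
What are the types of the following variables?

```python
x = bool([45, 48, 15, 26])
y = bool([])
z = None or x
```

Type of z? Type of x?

None or <bool> returns the bool; bool() returns bool

bool, bool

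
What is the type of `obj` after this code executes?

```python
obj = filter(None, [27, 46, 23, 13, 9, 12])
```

filter() returns a filter iterator object

filter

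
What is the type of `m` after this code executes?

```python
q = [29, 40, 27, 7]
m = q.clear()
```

list.clear() returns None

NoneType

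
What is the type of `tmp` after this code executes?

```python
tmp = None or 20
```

'or' with None returns the other value (20, int)

int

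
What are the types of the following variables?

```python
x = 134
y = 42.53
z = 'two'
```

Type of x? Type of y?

x is int; y is float

int, float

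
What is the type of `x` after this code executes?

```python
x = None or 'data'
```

'or' with None returns the other value ('data', str)

str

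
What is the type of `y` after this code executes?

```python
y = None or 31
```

'or' with None returns the other value (31, int)

int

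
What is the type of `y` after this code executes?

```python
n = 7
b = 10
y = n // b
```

int // int returns int (7 // 10 = 0)

int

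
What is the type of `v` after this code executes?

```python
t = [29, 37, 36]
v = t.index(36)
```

list.index() returns int

int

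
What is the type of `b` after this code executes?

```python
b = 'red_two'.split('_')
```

str.split() returns list

list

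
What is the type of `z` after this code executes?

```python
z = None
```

None has type NoneType

NoneType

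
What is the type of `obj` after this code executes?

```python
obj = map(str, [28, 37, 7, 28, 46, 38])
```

map() returns a map iterator object

map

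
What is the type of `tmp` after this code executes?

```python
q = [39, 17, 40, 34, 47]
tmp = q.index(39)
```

list.index() returns int

int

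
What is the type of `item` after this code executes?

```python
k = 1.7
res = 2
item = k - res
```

float - int returns float (1.7 - 2 = -0.3)

float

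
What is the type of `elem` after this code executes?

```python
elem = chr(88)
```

chr() returns str (single character)

str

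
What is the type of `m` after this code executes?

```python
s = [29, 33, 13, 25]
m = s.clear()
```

list.clear() returns None

NoneType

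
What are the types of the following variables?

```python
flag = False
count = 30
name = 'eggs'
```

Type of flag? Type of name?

flag is bool; name is str

bool, str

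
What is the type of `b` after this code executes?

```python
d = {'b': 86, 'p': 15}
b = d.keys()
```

.keys() returns a dict_keys view object

dict_keys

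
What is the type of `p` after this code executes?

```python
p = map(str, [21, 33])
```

map() returns a map iterator object

map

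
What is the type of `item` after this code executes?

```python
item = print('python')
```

print() returns None

NoneType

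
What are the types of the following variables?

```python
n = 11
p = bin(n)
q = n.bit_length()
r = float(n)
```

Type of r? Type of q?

float() returns float; int.bit_length() returns int

float, int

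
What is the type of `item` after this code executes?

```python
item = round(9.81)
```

round() with no ndigits arg returns int

int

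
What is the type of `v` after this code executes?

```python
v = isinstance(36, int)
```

isinstance() returns bool

bool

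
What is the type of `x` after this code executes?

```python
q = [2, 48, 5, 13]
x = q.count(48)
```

list.count() returns int

int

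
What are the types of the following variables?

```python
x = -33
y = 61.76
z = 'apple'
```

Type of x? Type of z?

x is int; z is str

int, str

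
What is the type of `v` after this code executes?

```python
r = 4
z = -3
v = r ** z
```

int ** negative int returns float

float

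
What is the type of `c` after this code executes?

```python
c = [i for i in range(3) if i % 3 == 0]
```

A list comprehension [...] produces a list

list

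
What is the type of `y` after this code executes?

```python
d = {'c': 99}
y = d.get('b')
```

dict.get() returns None when key 'b' is not found and no default given

NoneType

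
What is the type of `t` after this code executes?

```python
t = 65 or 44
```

'or' returns the first truthy value (65, which is int)

int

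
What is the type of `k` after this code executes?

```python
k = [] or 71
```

'or' returns first truthy value (71, which is int)

int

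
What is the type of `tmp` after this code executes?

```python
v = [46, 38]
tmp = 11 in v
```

'in' operator returns bool

bool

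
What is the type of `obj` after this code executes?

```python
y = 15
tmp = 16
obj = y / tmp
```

int / int always returns float in Python 3 (15 / 16 = 0.9375)

float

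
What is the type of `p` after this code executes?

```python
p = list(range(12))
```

list(range(...)) returns list

list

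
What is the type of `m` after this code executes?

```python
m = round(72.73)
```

round() with no ndigits arg returns int

int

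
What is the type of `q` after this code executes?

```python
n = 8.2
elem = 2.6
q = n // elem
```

float // float returns float (floor division preserves float type)

float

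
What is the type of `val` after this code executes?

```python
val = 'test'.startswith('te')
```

str.startswith() returns bool

bool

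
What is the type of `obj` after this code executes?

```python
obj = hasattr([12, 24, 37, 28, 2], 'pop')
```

hasattr() returns bool

bool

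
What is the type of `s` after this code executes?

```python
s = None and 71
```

'and' returns first falsy value (None)

NoneType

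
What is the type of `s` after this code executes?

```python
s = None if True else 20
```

Ternary: condition is True, if branch (None) taken → NoneType

NoneType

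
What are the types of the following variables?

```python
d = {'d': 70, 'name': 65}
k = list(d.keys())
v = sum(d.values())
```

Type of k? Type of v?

list(...) returns list; sum of int values returns int

list, int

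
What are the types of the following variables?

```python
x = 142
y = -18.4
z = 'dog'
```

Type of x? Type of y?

x is int; y is float

int, float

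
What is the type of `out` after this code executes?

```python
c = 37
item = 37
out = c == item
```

Equality comparison returns bool

bool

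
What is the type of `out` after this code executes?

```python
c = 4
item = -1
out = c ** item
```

int ** negative int returns float

float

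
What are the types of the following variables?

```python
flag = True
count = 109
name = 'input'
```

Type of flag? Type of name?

flag is bool; name is str

bool, str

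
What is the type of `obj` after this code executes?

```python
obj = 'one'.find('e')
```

str.find() returns int (index, or -1)

int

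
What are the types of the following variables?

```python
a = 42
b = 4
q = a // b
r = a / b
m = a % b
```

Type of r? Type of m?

int / int returns float; int % int returns int

float, int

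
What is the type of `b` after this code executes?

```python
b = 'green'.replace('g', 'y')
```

str.replace() returns str

str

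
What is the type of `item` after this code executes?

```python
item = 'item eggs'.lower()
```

str.lower() returns str

str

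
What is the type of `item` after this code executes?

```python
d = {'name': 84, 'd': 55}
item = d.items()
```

dict.items() returns a dict_items view

dict_items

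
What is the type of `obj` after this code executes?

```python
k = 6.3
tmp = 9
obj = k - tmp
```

float - int returns float (6.3 - 9 = -2.7)

float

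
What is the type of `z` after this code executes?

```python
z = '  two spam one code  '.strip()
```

str.strip() returns str

str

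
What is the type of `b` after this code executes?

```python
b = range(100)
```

range() returns a range object

range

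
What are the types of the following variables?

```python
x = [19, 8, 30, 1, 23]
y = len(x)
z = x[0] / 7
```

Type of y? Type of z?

len() returns int; int / int returns float

int, float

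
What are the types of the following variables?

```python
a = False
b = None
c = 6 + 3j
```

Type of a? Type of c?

a is bool; c is complex

bool, complex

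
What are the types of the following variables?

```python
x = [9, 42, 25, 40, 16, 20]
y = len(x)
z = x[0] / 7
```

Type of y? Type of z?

len() returns int; int / int returns float

int, float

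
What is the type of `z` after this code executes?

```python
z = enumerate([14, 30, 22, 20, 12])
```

enumerate() returns an enumerate iterator object

enumerate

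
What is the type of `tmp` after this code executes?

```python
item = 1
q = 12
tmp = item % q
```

int % int returns int (1 % 12 = 1)

int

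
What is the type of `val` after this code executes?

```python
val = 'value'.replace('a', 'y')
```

str.replace() returns str

str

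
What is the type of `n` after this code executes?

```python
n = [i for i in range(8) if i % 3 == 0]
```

A list comprehension [...] produces a list

list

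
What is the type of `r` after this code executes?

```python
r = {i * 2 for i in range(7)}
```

A set comprehension {expr for x in iterable} produces a set

set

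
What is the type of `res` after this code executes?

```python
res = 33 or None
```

'or' returns first truthy value (33, int)

int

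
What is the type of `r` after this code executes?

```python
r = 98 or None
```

'or' returns first truthy value (98, int)

int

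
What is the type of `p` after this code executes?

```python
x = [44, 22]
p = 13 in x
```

'in' operator returns bool

bool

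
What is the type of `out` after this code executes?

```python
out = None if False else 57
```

Ternary: condition is False, else branch (57) taken → int

int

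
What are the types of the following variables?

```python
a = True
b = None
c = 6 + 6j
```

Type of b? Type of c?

b is NoneType; c is complex

NoneType, complex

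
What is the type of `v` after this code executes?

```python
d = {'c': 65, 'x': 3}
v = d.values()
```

.values() returns a dict_values view object

dict_values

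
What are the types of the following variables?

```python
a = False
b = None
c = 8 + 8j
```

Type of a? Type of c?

a is bool; c is complex

bool, complex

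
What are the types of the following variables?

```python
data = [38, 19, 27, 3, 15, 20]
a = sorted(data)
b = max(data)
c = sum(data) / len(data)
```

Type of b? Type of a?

max of ints returns int; sorted() returns list

int, list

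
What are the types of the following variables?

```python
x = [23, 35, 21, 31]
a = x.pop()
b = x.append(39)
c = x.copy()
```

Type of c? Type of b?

list.copy() returns list; list.append() returns None

list, NoneType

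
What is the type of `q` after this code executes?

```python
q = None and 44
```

'and' returns first falsy value (None)

NoneType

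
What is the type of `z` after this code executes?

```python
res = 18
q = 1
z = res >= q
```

Comparison operators return bool

bool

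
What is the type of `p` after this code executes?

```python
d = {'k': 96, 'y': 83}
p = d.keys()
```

.keys() returns a dict_keys view object

dict_keys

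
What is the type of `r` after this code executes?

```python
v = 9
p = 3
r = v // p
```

int // int returns int (9 // 3 = 3)

int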